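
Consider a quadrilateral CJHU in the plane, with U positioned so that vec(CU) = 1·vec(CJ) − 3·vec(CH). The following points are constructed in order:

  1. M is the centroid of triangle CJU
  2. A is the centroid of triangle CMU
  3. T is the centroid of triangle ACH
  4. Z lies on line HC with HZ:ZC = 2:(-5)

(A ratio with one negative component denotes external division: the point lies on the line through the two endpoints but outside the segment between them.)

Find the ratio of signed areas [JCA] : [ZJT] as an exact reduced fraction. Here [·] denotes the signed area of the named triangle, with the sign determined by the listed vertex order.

[JCA]:[ZJT] = -108/119

Work in coordinates with C = (0, 0), J = (1, 0), H = (0, 1), U = (1, -3).
1. M is the centroid of triangle CJU ⇒ M = (2/3, -1)
2. A is the centroid of triangle CMU ⇒ A = (5/9, -4/3)
3. T is the centroid of triangle ACH ⇒ T = (5/27, -1/9)
4. Z lies on line HC with HZ:ZC = 2:(-5) ⇒ Z = (0, 5/3)
2·[JCA] = 4/3, 2·[ZJT] = -119/81
[JCA]:[ZJT] = 4/3:-119/81 = -108/119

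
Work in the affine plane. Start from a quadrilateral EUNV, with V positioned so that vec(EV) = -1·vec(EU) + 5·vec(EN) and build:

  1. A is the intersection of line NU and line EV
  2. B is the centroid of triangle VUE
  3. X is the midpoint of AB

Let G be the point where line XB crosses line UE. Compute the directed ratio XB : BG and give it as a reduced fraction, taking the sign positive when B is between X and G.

Set E = (0, 0), U = (1, 0), N = (0, 1), V = (-1, 5); any affine frame gives the same invariant.
1. A is the intersection of line NU and line EV ⇒ A = (-1/4, 5/4)
2. B is the centroid of triangle VUE ⇒ B = (0, 5/3)
3. X is the midpoint of AB ⇒ X = (-1/8, 35/24)
line XB meets UE at G = (-1, 0)
B = X + t·(G−X) with t = -1/7, so XB:BG = -1/7:8/7

XB:BG = -1/8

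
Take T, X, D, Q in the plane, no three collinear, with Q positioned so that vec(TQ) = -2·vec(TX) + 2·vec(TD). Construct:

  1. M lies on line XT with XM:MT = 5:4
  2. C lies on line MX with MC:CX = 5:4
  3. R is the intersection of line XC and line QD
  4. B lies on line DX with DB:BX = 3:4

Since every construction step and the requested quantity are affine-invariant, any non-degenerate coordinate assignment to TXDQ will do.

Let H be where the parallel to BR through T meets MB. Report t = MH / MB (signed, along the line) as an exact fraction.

Work in coordinates with T = (0, 0), X = (1, 0), D = (0, 1), Q = (-2, 2).
1. M lies on line XT with XM:MT = 5:4 ⇒ M = (4/9, 0)
2. C lies on line MX with MC:CX = 5:4 ⇒ C = (61/81, 0)
3. R is the intersection of line XC and line QD ⇒ R = (2, 0)
4. B lies on line DX with DB:BX = 3:4 ⇒ B = (3/7, 4/7)
through T parallel to BR: direction (11/7, -4/7); meets MB at H = (22/49, -8/49)
H = M + t·(B−M) with t = -2/7

t = -2/7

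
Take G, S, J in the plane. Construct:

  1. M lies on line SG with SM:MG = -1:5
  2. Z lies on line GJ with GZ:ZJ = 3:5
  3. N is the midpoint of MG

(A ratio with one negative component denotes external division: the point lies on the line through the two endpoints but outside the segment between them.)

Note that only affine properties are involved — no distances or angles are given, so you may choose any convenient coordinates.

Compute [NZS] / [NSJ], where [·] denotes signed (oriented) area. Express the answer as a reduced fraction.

[NZS]:[NSJ] = -3/8

Choose coordinates G = (0, 0), S = (1, 0), J = (0, 1).
1. M lies on line SG with SM:MG = -1:5 ⇒ M = (5/4, 0)
2. Z lies on line GJ with GZ:ZJ = 3:5 ⇒ Z = (0, 3/8)
3. N is the midpoint of MG ⇒ N = (5/8, 0)
2·[NZS] = -9/64, 2·[NSJ] = 3/8
[NZS]:[NSJ] = -9/64:3/8 = -3/8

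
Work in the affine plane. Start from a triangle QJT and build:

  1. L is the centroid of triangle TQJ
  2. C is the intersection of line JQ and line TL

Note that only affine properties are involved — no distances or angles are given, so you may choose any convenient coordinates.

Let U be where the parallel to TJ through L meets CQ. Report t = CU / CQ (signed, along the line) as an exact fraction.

t = -1/3

Work in coordinates with Q = (0, 0), J = (1, 0), T = (0, 1).
1. L is the centroid of triangle TQJ ⇒ L = (1/3, 1/3)
2. C is the intersection of line JQ and line TL ⇒ C = (1/2, 0)
through L parallel to TJ: direction (1, -1); meets CQ at U = (2/3, 0)
U = C + t·(Q−C) with t = -1/3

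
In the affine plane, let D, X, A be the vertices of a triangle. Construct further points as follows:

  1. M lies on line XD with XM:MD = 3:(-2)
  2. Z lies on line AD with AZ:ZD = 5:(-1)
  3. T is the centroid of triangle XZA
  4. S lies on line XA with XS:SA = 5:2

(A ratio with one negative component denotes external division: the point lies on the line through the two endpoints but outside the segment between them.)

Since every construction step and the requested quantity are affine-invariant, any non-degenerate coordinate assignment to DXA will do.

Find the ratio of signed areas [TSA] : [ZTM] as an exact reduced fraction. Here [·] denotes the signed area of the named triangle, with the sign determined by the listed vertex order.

[TSA]:[ZTM] = 10/91

Work in coordinates with D = (0, 0), X = (1, 0), A = (0, 1).
1. M lies on line XD with XM:MD = 3:(-2) ⇒ M = (-2, 0)
2. Z lies on line AD with AZ:ZD = 5:(-1) ⇒ Z = (0, -1/4)
3. T is the centroid of triangle XZA ⇒ T = (1/3, 1/4)
4. S lies on line XA with XS:SA = 5:2 ⇒ S = (2/7, 5/7)
2·[TSA] = 5/42, 2·[ZTM] = 13/12
[TSA]:[ZTM] = 5/42:13/12 = 10/91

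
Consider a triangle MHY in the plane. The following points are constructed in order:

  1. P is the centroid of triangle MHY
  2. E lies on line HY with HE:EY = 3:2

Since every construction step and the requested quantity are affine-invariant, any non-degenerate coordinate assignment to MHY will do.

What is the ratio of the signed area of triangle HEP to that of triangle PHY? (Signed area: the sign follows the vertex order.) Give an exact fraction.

Set M = (0, 0), H = (1, 0), Y = (0, 1); any affine frame gives the same invariant.
1. P is the centroid of triangle MHY ⇒ P = (1/3, 1/3)
2. E lies on line HY with HE:EY = 3:2 ⇒ E = (2/5, 3/5)
2·[HEP] = 1/5, 2·[PHY] = 1/3
[HEP]:[PHY] = 1/5:1/3 = 3/5

[HEP]:[PHY] = 3/5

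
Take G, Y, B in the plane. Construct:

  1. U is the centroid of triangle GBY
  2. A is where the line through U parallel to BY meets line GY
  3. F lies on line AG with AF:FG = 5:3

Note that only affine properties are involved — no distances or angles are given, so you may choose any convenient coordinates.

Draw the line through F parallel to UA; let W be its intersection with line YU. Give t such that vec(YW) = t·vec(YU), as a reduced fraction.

t = 9/4

Assign G = (0, 0), Y = (1, 0), B = (0, 1) — the answer is frame-independent, so this choice is without loss of generality.
1. U is the centroid of triangle GBY ⇒ U = (1/3, 1/3)
2. A is where the line through U parallel to BY meets line GY ⇒ A = (2/3, 0)
3. F lies on line AG with AF:FG = 5:3 ⇒ F = (1/4, 0)
through F parallel to UA: direction (1/3, -1/3); meets YU at W = (-1/2, 3/4)
W = Y + t·(U−Y) with t = 9/4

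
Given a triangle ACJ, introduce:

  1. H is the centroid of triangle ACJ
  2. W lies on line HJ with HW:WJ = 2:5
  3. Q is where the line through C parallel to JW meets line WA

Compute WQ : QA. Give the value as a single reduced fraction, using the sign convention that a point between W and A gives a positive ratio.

WQ:QA = -1/2

Set A = (0, 0), C = (1, 0), J = (0, 1); any affine frame gives the same invariant.
1. H is the centroid of triangle ACJ ⇒ H = (1/3, 1/3)
2. W lies on line HJ with HW:WJ = 2:5 ⇒ W = (5/21, 11/21)
3. Q is where the line through C parallel to JW meets line WA ⇒ Q = (10/21, 22/21)
Q = W + t·(A−W) with t = -1, so WQ:QA = t:(1−t) = -1:2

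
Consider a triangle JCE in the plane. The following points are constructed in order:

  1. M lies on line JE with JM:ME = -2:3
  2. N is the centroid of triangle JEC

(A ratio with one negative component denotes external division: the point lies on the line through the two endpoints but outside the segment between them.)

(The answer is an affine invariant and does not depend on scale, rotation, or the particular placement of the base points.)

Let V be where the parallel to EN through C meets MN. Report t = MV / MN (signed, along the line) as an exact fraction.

Assign J = (0, 0), C = (1, 0), E = (0, 1) — the answer is frame-independent, so this choice is without loss of generality.
1. M lies on line JE with JM:ME = -2:3 ⇒ M = (0, -2)
2. N is the centroid of triangle JEC ⇒ N = (1/3, 1/3)
through C parallel to EN: direction (1/3, -2/3); meets MN at V = (4/9, 10/9)
V = M + t·(N−M) with t = 4/3

t = 4/3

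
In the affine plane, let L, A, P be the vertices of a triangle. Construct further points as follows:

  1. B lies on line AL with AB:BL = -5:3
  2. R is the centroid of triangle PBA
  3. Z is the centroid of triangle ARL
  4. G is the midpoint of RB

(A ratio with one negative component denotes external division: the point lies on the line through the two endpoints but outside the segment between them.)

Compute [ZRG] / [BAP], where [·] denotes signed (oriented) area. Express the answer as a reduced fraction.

[ZRG]:[BAP] = 4/45

Choose coordinates L = (0, 0), A = (1, 0), P = (0, 1).
1. B lies on line AL with AB:BL = -5:3 ⇒ B = (-3/2, 0)
2. R is the centroid of triangle PBA ⇒ R = (-1/6, 1/3)
3. Z is the centroid of triangle ARL ⇒ Z = (5/18, 1/9)
4. G is the midpoint of RB ⇒ G = (-5/6, 1/6)
2·[ZRG] = 2/9, 2·[BAP] = 5/2
[ZRG]:[BAP] = 2/9:5/2 = 4/45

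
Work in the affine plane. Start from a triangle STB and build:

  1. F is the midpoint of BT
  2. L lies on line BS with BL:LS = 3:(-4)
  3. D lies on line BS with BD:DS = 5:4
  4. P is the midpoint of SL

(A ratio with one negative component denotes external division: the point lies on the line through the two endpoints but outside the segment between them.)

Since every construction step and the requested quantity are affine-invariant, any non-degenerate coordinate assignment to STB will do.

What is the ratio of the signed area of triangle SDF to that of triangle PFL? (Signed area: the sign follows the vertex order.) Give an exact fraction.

Choose coordinates S = (0, 0), T = (1, 0), B = (0, 1).
1. F is the midpoint of BT ⇒ F = (1/2, 1/2)
2. L lies on line BS with BL:LS = 3:(-4) ⇒ L = (0, 4)
3. D lies on line BS with BD:DS = 5:4 ⇒ D = (0, 4/9)
4. P is the midpoint of SL ⇒ P = (0, 2)
2·[SDF] = -2/9, 2·[PFL] = 1
[SDF]:[PFL] = -2/9:1 = -2/9

[SDF]:[PFL] = -2/9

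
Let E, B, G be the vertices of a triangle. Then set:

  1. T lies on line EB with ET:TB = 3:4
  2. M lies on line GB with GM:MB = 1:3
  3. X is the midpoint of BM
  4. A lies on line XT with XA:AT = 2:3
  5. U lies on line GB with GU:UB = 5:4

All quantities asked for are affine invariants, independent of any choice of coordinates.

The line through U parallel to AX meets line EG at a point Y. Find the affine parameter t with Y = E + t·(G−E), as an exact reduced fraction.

Assign E = (0, 0), B = (1, 0), G = (0, 1) — the answer is frame-independent, so this choice is without loss of generality.
1. T lies on line EB with ET:TB = 3:4 ⇒ T = (3/7, 0)
2. M lies on line GB with GM:MB = 1:3 ⇒ M = (1/4, 3/4)
3. X is the midpoint of BM ⇒ X = (5/8, 3/8)
4. A lies on line XT with XA:AT = 2:3 ⇒ A = (153/280, 9/40)
5. U lies on line GB with GU:UB = 5:4 ⇒ U = (5/9, 4/9)
through U parallel to AX: direction (11/140, 3/20); meets EG at Y = (0, -61/99)
Y = E + t·(G−E) with t = -61/99

t = -61/99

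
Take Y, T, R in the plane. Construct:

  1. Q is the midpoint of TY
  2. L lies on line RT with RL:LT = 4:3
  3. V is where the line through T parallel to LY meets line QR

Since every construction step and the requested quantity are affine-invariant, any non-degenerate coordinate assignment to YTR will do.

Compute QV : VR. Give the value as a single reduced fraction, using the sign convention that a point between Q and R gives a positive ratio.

QV:VR = -3/14

Set Y = (0, 0), T = (1, 0), R = (0, 1); any affine frame gives the same invariant.
1. Q is the midpoint of TY ⇒ Q = (1/2, 0)
2. L lies on line RT with RL:LT = 4:3 ⇒ L = (4/7, 3/7)
3. V is where the line through T parallel to LY meets line QR ⇒ V = (7/11, -3/11)
V = Q + t·(R−Q) with t = -3/11, so QV:VR = t:(1−t) = -3/11:14/11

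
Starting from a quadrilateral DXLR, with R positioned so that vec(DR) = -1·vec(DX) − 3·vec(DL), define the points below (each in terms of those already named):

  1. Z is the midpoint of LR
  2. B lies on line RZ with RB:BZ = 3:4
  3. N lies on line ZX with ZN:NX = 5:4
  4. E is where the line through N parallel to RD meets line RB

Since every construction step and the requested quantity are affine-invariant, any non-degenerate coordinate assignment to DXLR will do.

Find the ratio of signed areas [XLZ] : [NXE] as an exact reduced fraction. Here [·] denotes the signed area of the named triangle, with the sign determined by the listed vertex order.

[XLZ]:[NXE] = -81/140

Choose coordinates D = (0, 0), X = (1, 0), L = (0, 1), R = (-1, -3).
1. Z is the midpoint of LR ⇒ Z = (-1/2, -1)
2. B lies on line RZ with RB:BZ = 3:4 ⇒ B = (-11/14, -15/7)
3. N lies on line ZX with ZN:NX = 5:4 ⇒ N = (1/3, -4/9)
4. E is where the line through N parallel to RD meets line RB ⇒ E = (-22/9, -79/9)
2·[XLZ] = 5/2, 2·[NXE] = -350/81
[XLZ]:[NXE] = 5/2:-350/81 = -81/140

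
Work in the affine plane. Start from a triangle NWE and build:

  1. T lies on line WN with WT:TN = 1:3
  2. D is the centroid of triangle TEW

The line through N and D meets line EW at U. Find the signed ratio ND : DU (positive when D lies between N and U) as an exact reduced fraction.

ND:DU = 11

Assign N = (0, 0), W = (1, 0), E = (0, 1) — the answer is frame-independent, so this choice is without loss of generality.
1. T lies on line WN with WT:TN = 1:3 ⇒ T = (3/4, 0)
2. D is the centroid of triangle TEW ⇒ D = (7/12, 1/3)
line ND meets EW at U = (7/11, 4/11)
D = N + t·(U−N) with t = 11/12, so ND:DU = 11/12:1/12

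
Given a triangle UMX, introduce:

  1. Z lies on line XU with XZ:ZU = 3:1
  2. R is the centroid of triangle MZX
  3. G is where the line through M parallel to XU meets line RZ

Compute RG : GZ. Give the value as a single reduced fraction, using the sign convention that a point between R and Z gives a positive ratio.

Set U = (0, 0), M = (1, 0), X = (0, 1); any affine frame gives the same invariant.
1. Z lies on line XU with XZ:ZU = 3:1 ⇒ Z = (0, 1/4)
2. R is the centroid of triangle MZX ⇒ R = (1/3, 5/12)
3. G is where the line through M parallel to XU meets line RZ ⇒ G = (1, 3/4)
G = R + t·(Z−R) with t = -2, so RG:GZ = t:(1−t) = -2:3

RG:GZ = -2/3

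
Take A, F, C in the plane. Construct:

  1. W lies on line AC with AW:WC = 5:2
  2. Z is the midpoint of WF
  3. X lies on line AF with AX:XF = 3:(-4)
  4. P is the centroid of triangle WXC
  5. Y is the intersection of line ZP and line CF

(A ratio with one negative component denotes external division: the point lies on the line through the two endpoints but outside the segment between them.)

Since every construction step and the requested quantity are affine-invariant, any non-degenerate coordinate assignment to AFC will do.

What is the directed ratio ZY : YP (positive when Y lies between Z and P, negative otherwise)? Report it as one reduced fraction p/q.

ZY:YP = -1/10

Assign A = (0, 0), F = (1, 0), C = (0, 1) — the answer is frame-independent, so this choice is without loss of generality.
1. W lies on line AC with AW:WC = 5:2 ⇒ W = (0, 5/7)
2. Z is the midpoint of WF ⇒ Z = (1/2, 5/14)
3. X lies on line AF with AX:XF = 3:(-4) ⇒ X = (-3, 0)
4. P is the centroid of triangle WXC ⇒ P = (-1, 4/7)
5. Y is the intersection of line ZP and line CF ⇒ Y = (2/3, 1/3)
Y = Z + t·(P−Z) with t = -1/9, so ZY:YP = t:(1−t) = -1/9:10/9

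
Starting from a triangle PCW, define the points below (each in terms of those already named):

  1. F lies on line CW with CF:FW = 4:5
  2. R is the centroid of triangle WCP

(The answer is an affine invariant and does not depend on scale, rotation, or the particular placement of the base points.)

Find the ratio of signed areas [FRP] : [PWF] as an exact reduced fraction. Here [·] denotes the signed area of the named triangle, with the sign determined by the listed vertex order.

[FRP]:[PWF] = -1/15

Work in coordinates with P = (0, 0), C = (1, 0), W = (0, 1).
1. F lies on line CW with CF:FW = 4:5 ⇒ F = (5/9, 4/9)
2. R is the centroid of triangle WCP ⇒ R = (1/3, 1/3)
2·[FRP] = 1/27, 2·[PWF] = -5/9
[FRP]:[PWF] = 1/27:-5/9 = -1/15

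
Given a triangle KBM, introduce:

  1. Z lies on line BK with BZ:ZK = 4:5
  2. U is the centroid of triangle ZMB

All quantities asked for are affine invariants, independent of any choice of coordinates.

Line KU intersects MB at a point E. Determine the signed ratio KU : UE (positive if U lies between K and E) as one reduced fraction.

Assign K = (0, 0), B = (1, 0), M = (0, 1) — the answer is frame-independent, so this choice is without loss of generality.
1. Z lies on line BK with BZ:ZK = 4:5 ⇒ Z = (5/9, 0)
2. U is the centroid of triangle ZMB ⇒ U = (14/27, 1/3)
line KU meets MB at E = (14/23, 9/23)
U = K + t·(E−K) with t = 23/27, so KU:UE = 23/27:4/27

KU:UE = 23/4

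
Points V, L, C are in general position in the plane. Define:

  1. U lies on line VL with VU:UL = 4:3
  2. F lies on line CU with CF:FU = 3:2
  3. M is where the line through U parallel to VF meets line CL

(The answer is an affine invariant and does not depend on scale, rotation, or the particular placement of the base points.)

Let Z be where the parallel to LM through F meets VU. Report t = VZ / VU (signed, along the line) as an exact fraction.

t = 13/10

Set V = (0, 0), L = (1, 0), C = (0, 1); any affine frame gives the same invariant.
1. U lies on line VL with VU:UL = 4:3 ⇒ U = (4/7, 0)
2. F lies on line CU with CF:FU = 3:2 ⇒ F = (12/35, 2/5)
3. M is where the line through U parallel to VF meets line CL ⇒ M = (10/13, 3/13)
through F parallel to LM: direction (-3/13, 3/13); meets VU at Z = (26/35, 0)
Z = V + t·(U−V) with t = 13/10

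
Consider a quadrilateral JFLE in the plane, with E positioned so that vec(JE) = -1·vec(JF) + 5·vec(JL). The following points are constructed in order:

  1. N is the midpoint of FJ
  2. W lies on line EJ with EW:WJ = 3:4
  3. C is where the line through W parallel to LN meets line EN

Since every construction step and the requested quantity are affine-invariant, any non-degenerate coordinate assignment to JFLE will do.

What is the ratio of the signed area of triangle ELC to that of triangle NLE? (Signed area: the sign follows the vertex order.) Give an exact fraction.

Set J = (0, 0), F = (1, 0), L = (0, 1), E = (-1, 5); any affine frame gives the same invariant.
1. N is the midpoint of FJ ⇒ N = (1/2, 0)
2. W lies on line EJ with EW:WJ = 3:4 ⇒ W = (-4/7, 20/7)
3. C is where the line through W parallel to LN meets line EN ⇒ C = (-1/28, 25/14)
2·[ELC] = 9/14, 2·[NLE] = -1
[ELC]:[NLE] = 9/14:-1 = -9/14

[ELC]:[NLE] = -9/14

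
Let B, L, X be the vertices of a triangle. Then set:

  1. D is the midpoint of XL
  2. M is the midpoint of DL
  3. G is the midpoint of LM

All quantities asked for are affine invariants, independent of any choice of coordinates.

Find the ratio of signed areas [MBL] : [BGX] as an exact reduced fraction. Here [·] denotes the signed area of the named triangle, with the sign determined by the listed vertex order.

Assign B = (0, 0), L = (1, 0), X = (0, 1) — the answer is frame-independent, so this choice is without loss of generality.
1. D is the midpoint of XL ⇒ D = (1/2, 1/2)
2. M is the midpoint of DL ⇒ M = (3/4, 1/4)
3. G is the midpoint of LM ⇒ G = (7/8, 1/8)
2·[MBL] = 1/4, 2·[BGX] = 7/8
[MBL]:[BGX] = 1/4:7/8 = 2/7

[MBL]:[BGX] = 2/7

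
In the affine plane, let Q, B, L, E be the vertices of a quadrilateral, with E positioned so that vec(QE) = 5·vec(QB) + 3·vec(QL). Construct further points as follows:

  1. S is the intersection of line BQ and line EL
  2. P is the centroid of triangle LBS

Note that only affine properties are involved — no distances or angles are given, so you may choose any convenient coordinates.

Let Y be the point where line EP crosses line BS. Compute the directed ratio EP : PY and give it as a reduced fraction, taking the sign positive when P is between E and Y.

EP:PY = 8

Set Q = (0, 0), B = (1, 0), L = (0, 1), E = (5, 3); any affine frame gives the same invariant.
1. S is the intersection of line BQ and line EL ⇒ S = (-5/2, 0)
2. P is the centroid of triangle LBS ⇒ P = (-1/2, 1/3)
line EP meets BS at Y = (-19/16, 0)
P = E + t·(Y−E) with t = 8/9, so EP:PY = 8/9:1/9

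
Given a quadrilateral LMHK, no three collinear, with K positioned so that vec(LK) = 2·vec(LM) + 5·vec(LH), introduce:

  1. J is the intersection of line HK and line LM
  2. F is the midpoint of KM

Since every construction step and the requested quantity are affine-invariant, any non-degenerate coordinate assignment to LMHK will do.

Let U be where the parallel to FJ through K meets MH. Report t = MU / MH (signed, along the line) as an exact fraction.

Choose coordinates L = (0, 0), M = (1, 0), H = (0, 1), K = (2, 5).
1. J is the intersection of line HK and line LM ⇒ J = (-1/2, 0)
2. F is the midpoint of KM ⇒ F = (3/2, 5/2)
through K parallel to FJ: direction (-2, -5/2); meets MH at U = (-2/3, 5/3)
U = M + t·(H−M) with t = 5/3

t = 5/3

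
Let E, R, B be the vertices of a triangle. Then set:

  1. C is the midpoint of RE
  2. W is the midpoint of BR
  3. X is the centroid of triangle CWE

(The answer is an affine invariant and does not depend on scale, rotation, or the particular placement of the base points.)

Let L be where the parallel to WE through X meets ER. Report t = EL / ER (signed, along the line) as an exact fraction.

t = 1/6

Choose coordinates E = (0, 0), R = (1, 0), B = (0, 1).
1. C is the midpoint of RE ⇒ C = (1/2, 0)
2. W is the midpoint of BR ⇒ W = (1/2, 1/2)
3. X is the centroid of triangle CWE ⇒ X = (1/3, 1/6)
through X parallel to WE: direction (-1/2, -1/2); meets ER at L = (1/6, 0)
L = E + t·(R−E) with t = 1/6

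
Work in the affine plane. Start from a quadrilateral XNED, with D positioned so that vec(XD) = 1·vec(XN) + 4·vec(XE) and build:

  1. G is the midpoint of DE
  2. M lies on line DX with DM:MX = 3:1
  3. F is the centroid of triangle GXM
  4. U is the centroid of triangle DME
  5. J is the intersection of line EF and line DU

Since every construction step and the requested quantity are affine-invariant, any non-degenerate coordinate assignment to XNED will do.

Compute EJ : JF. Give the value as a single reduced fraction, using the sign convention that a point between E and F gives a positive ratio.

EJ:JF = 18/11

Set X = (0, 0), N = (1, 0), E = (0, 1), D = (1, 4); any affine frame gives the same invariant.
1. G is the midpoint of DE ⇒ G = (1/2, 5/2)
2. M lies on line DX with DM:MX = 3:1 ⇒ M = (1/4, 1)
3. F is the centroid of triangle GXM ⇒ F = (1/4, 7/6)
4. U is the centroid of triangle DME ⇒ U = (5/12, 2)
5. J is the intersection of line EF and line DU ⇒ J = (9/58, 32/29)
J = E + t·(F−E) with t = 18/29, so EJ:JF = t:(1−t) = 18/29:11/29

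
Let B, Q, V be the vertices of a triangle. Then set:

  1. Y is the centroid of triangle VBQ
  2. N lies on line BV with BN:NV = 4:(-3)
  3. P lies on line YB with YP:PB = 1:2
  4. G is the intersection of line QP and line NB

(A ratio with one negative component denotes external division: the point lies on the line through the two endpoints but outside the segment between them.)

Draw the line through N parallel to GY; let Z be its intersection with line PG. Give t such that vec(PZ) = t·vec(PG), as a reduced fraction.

Assign B = (0, 0), Q = (1, 0), V = (0, 1) — the answer is frame-independent, so this choice is without loss of generality.
1. Y is the centroid of triangle VBQ ⇒ Y = (1/3, 1/3)
2. N lies on line BV with BN:NV = 4:(-3) ⇒ N = (0, 4)
3. P lies on line YB with YP:PB = 1:2 ⇒ P = (2/9, 2/9)
4. G is the intersection of line QP and line NB ⇒ G = (0, 2/7)
through N parallel to GY: direction (1/3, 1/21); meets PG at Z = (-26/3, 58/21)
Z = P + t·(G−P) with t = 40

t = 40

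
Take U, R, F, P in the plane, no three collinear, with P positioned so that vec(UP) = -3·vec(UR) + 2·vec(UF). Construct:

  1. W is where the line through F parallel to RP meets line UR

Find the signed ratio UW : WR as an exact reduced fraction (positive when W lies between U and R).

Set U = (0, 0), R = (1, 0), F = (0, 1), P = (-3, 2); any affine frame gives the same invariant.
1. W is where the line through F parallel to RP meets line UR ⇒ W = (2, 0)
W = U + t·(R−U) with t = 2, so UW:WR = t:(1−t) = 2:-1

UW:WR = -2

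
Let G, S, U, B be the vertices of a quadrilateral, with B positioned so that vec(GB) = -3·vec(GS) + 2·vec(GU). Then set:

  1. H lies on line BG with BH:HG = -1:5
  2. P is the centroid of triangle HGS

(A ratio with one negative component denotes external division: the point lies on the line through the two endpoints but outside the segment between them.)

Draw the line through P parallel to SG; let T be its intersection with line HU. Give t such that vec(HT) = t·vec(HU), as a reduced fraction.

Choose coordinates G = (0, 0), S = (1, 0), U = (0, 1), B = (-3, 2).
1. H lies on line BG with BH:HG = -1:5 ⇒ H = (-15/4, 5/2)
2. P is the centroid of triangle HGS ⇒ P = (-11/12, 5/6)
through P parallel to SG: direction (-1, 0); meets HU at T = (5/12, 5/6)
T = H + t·(U−H) with t = 10/9

t = 10/9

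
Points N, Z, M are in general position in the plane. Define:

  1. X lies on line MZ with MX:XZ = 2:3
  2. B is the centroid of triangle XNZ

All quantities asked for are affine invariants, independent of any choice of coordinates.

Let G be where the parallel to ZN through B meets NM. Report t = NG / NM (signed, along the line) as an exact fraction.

t = 1/5

Choose coordinates N = (0, 0), Z = (1, 0), M = (0, 1).
1. X lies on line MZ with MX:XZ = 2:3 ⇒ X = (2/5, 3/5)
2. B is the centroid of triangle XNZ ⇒ B = (7/15, 1/5)
through B parallel to ZN: direction (-1, 0); meets NM at G = (0, 1/5)
G = N + t·(M−N) with t = 1/5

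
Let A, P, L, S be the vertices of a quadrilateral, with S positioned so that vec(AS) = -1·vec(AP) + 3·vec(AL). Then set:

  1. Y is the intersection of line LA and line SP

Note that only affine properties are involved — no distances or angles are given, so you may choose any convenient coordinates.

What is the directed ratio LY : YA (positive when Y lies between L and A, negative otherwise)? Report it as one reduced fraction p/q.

LY:YA = -1/3

Choose coordinates A = (0, 0), P = (1, 0), L = (0, 1), S = (-1, 3).
1. Y is the intersection of line LA and line SP ⇒ Y = (0, 3/2)
Y = L + t·(A−L) with t = -1/2, so LY:YA = t:(1−t) = -1/2:3/2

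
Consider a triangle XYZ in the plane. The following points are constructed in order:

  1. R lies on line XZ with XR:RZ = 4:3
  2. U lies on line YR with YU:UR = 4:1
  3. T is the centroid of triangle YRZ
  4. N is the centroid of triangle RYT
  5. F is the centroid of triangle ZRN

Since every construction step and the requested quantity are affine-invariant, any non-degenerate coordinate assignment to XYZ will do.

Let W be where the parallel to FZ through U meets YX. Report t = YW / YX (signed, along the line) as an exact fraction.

Set X = (0, 0), Y = (1, 0), Z = (0, 1); any affine frame gives the same invariant.
1. R lies on line XZ with XR:RZ = 4:3 ⇒ R = (0, 4/7)
2. U lies on line YR with YU:UR = 4:1 ⇒ U = (1/5, 16/35)
3. T is the centroid of triangle YRZ ⇒ T = (1/3, 11/21)
4. N is the centroid of triangle RYT ⇒ N = (4/9, 23/63)
5. F is the centroid of triangle ZRN ⇒ F = (4/27, 122/189)
through U parallel to FZ: direction (-4/27, 67/189); meets YX at W = (131/335, 0)
W = Y + t·(X−Y) with t = 204/335

t = 204/335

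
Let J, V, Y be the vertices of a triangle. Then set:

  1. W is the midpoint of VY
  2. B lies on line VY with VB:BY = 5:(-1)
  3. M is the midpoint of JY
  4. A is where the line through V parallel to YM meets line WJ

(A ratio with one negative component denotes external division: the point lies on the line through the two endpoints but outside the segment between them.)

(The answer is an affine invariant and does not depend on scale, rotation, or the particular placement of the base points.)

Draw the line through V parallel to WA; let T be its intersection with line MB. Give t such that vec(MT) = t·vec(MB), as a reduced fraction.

t = -3/2

Assign J = (0, 0), V = (1, 0), Y = (0, 1) — the answer is frame-independent, so this choice is without loss of generality.
1. W is the midpoint of VY ⇒ W = (1/2, 1/2)
2. B lies on line VY with VB:BY = 5:(-1) ⇒ B = (-1/4, 5/4)
3. M is the midpoint of JY ⇒ M = (0, 1/2)
4. A is where the line through V parallel to YM meets line WJ ⇒ A = (1, 1)
through V parallel to WA: direction (1/2, 1/2); meets MB at T = (3/8, -5/8)
T = M + t·(B−M) with t = -3/2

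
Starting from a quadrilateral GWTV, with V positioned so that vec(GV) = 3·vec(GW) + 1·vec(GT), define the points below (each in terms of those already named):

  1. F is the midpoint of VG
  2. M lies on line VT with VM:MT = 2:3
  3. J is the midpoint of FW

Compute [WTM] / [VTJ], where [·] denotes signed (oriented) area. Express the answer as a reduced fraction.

Assign G = (0, 0), W = (1, 0), T = (0, 1), V = (3, 1) — the answer is frame-independent, so this choice is without loss of generality.
1. F is the midpoint of VG ⇒ F = (3/2, 1/2)
2. M lies on line VT with VM:MT = 2:3 ⇒ M = (9/5, 1)
3. J is the midpoint of FW ⇒ J = (5/4, 1/4)
2·[WTM] = -9/5, 2·[VTJ] = 9/4
[WTM]:[VTJ] = -9/5:9/4 = -4/5

[WTM]:[VTJ] = -4/5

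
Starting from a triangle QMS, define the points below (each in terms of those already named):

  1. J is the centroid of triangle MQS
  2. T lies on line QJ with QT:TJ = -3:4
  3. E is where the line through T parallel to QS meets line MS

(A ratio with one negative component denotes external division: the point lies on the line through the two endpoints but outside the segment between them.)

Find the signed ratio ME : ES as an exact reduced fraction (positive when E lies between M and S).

Assign Q = (0, 0), M = (1, 0), S = (0, 1) — the answer is frame-independent, so this choice is without loss of generality.
1. J is the centroid of triangle MQS ⇒ J = (1/3, 1/3)
2. T lies on line QJ with QT:TJ = -3:4 ⇒ T = (-1, -1)
3. E is where the line through T parallel to QS meets line MS ⇒ E = (-1, 2)
E = M + t·(S−M) with t = 2, so ME:ES = t:(1−t) = 2:-1

ME:ES = -2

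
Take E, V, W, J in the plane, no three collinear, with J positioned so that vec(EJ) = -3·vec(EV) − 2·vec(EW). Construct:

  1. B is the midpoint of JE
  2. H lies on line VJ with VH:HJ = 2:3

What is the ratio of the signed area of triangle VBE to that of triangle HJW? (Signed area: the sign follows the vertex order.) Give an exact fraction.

Set E = (0, 0), V = (1, 0), W = (0, 1), J = (-3, -2); any affine frame gives the same invariant.
1. B is the midpoint of JE ⇒ B = (-3/2, -1)
2. H lies on line VJ with VH:HJ = 2:3 ⇒ H = (-3/5, -4/5)
2·[VBE] = -1, 2·[HJW] = -18/5
[VBE]:[HJW] = -1:-18/5 = 5/18

[VBE]:[HJW] = 5/18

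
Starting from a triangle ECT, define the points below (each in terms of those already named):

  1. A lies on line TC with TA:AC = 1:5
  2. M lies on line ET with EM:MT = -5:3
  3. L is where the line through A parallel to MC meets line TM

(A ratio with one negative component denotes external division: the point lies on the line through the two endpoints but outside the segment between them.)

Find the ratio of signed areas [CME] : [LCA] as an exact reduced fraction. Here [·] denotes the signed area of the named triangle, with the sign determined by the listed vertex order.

Work in coordinates with E = (0, 0), C = (1, 0), T = (0, 1).
1. A lies on line TC with TA:AC = 1:5 ⇒ A = (1/6, 5/6)
2. M lies on line ET with EM:MT = -5:3 ⇒ M = (0, 5/2)
3. L is where the line through A parallel to MC meets line TM ⇒ L = (0, 5/4)
2·[CME] = 5/2, 2·[LCA] = -5/24
[CME]:[LCA] = 5/2:-5/24 = -12

[CME]:[LCA] = -12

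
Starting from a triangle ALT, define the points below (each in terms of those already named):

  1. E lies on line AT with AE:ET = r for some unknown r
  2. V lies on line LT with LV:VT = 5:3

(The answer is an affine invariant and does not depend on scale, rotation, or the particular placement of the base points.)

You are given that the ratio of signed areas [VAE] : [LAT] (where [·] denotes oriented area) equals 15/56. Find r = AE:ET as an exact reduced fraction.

r = 5/2

Choose coordinates A = (0, 0), L = (1, 0), T = (0, 1).
1. With AE:ET = r, write λ = r/(r+1) so E = A + λ·(T−A); E is affine-linear in λ
2. V lies on line LT with LV:VT = 5:3 ⇒ V = (3/8, 5/8)
Every point depending on E is an affine combination of E and λ-independent points, so each such coordinate is linear in λ; the λ² term in each signed area is a multiple of (T−A)×(T−A) = 0, so 2·[VAE] and 2·[LAT] are each linear in λ. Evaluating at λ=0 and λ=1:
  2·[VAE] = -3/8·λ,   2·[LAT] = -1
So [VAE]:[LAT] = (-3/8·λ) / (-1). Setting this equal to 15/56:
  -3/8·λ = 15/56·(-1)  ⇒  λ = 5/7
Then r = λ/(1−λ) = (5/7)/(2/7) = 5/2. Check: with r = 5/2, E = (0, 5/7) and [VAE]:[LAT] = 15/56 as required.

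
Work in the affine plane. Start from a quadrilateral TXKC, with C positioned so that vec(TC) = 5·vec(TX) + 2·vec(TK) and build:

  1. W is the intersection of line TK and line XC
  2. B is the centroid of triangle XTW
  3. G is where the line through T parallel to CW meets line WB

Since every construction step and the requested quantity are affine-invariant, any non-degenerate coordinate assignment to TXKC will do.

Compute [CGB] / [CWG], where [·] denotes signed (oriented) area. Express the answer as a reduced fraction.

Assign T = (0, 0), X = (1, 0), K = (0, 1), C = (5, 2) — the answer is frame-independent, so this choice is without loss of generality.
1. W is the intersection of line TK and line XC ⇒ W = (0, -1/2)
2. B is the centroid of triangle XTW ⇒ B = (1/3, -1/6)
3. G is where the line through T parallel to CW meets line WB ⇒ G = (1, 1/2)
2·[CGB] = 5/3, 2·[CWG] = -5/2
[CGB]:[CWG] = 5/3:-5/2 = -2/3

[CGB]:[CWG] = -2/3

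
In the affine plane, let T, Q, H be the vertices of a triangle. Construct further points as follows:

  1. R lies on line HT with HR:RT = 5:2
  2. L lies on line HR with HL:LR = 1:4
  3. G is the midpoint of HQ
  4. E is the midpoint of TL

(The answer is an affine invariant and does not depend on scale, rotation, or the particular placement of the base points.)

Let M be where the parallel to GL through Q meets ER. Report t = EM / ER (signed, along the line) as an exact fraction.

t = -2

Work in coordinates with T = (0, 0), Q = (1, 0), H = (0, 1).
1. R lies on line HT with HR:RT = 5:2 ⇒ R = (0, 2/7)
2. L lies on line HR with HL:LR = 1:4 ⇒ L = (0, 6/7)
3. G is the midpoint of HQ ⇒ G = (1/2, 1/2)
4. E is the midpoint of TL ⇒ E = (0, 3/7)
through Q parallel to GL: direction (-1/2, 5/14); meets ER at M = (0, 5/7)
M = E + t·(R−E) with t = -2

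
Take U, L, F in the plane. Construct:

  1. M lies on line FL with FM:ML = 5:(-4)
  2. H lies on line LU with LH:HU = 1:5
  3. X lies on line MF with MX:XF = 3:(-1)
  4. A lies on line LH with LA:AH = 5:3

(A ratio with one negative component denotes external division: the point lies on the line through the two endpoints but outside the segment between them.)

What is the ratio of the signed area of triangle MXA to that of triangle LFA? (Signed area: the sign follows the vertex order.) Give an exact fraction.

[MXA]:[LFA] = 15/2

Choose coordinates U = (0, 0), L = (1, 0), F = (0, 1).
1. M lies on line FL with FM:ML = 5:(-4) ⇒ M = (5, -4)
2. H lies on line LU with LH:HU = 1:5 ⇒ H = (5/6, 0)
3. X lies on line MF with MX:XF = 3:(-1) ⇒ X = (-5/2, 7/2)
4. A lies on line LH with LA:AH = 5:3 ⇒ A = (43/48, 0)
2·[MXA] = 25/32, 2·[LFA] = 5/48
[MXA]:[LFA] = 25/32:5/48 = 15/2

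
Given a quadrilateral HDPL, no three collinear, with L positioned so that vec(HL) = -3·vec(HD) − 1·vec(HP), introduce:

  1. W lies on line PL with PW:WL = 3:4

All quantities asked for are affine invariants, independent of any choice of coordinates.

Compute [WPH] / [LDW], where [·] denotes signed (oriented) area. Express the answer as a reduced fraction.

[WPH]:[LDW] = -9/20

Choose coordinates H = (0, 0), D = (1, 0), P = (0, 1), L = (-3, -1).
1. W lies on line PL with PW:WL = 3:4 ⇒ W = (-9/7, 1/7)
2·[WPH] = -9/7, 2·[LDW] = 20/7
[WPH]:[LDW] = -9/7:20/7 = -9/20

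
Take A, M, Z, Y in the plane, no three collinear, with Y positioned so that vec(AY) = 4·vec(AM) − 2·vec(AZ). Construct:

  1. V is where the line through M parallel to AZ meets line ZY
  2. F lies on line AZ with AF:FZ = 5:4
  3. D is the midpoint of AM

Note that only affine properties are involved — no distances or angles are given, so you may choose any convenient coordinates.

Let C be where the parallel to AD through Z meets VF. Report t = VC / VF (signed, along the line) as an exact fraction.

Assign A = (0, 0), M = (1, 0), Z = (0, 1), Y = (4, -2) — the answer is frame-independent, so this choice is without loss of generality.
1. V is where the line through M parallel to AZ meets line ZY ⇒ V = (1, 1/4)
2. F lies on line AZ with AF:FZ = 5:4 ⇒ F = (0, 5/9)
3. D is the midpoint of AM ⇒ D = (1/2, 0)
through Z parallel to AD: direction (1/2, 0); meets VF at C = (-16/11, 1)
C = V + t·(F−V) with t = 27/11

t = 27/11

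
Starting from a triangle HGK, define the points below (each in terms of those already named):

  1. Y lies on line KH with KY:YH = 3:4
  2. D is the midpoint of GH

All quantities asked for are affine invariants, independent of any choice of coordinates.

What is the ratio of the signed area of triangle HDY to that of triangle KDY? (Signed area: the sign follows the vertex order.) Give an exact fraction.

Set H = (0, 0), G = (1, 0), K = (0, 1); any affine frame gives the same invariant.
1. Y lies on line KH with KY:YH = 3:4 ⇒ Y = (0, 4/7)
2. D is the midpoint of GH ⇒ D = (1/2, 0)
2·[HDY] = 2/7, 2·[KDY] = -3/14
[HDY]:[KDY] = 2/7:-3/14 = -4/3

[HDY]:[KDY] = -4/3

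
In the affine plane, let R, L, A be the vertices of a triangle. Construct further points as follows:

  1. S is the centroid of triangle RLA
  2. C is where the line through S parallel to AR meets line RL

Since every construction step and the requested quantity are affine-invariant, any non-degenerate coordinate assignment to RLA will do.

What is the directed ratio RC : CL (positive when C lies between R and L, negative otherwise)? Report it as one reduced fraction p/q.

RC:CL = 1/2

Assign R = (0, 0), L = (1, 0), A = (0, 1) — the answer is frame-independent, so this choice is without loss of generality.
1. S is the centroid of triangle RLA ⇒ S = (1/3, 1/3)
2. C is where the line through S parallel to AR meets line RL ⇒ C = (1/3, 0)
C = R + t·(L−R) with t = 1/3, so RC:CL = t:(1−t) = 1/3:2/3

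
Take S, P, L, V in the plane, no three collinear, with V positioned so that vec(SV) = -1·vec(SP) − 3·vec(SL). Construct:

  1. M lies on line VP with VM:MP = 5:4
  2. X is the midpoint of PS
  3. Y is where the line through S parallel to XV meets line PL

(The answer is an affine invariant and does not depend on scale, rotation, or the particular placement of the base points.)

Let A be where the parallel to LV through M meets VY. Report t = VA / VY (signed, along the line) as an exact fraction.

Assign S = (0, 0), P = (1, 0), L = (0, 1), V = (-1, -3) — the answer is frame-independent, so this choice is without loss of generality.
1. M lies on line VP with VM:MP = 5:4 ⇒ M = (1/9, -4/3)
2. X is the midpoint of PS ⇒ X = (1/2, 0)
3. Y is where the line through S parallel to XV meets line PL ⇒ Y = (1/3, 2/3)
through M parallel to LV: direction (-1, -4); meets VY at A = (11/9, 28/9)
A = V + t·(Y−V) with t = 5/3

t = 5/3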